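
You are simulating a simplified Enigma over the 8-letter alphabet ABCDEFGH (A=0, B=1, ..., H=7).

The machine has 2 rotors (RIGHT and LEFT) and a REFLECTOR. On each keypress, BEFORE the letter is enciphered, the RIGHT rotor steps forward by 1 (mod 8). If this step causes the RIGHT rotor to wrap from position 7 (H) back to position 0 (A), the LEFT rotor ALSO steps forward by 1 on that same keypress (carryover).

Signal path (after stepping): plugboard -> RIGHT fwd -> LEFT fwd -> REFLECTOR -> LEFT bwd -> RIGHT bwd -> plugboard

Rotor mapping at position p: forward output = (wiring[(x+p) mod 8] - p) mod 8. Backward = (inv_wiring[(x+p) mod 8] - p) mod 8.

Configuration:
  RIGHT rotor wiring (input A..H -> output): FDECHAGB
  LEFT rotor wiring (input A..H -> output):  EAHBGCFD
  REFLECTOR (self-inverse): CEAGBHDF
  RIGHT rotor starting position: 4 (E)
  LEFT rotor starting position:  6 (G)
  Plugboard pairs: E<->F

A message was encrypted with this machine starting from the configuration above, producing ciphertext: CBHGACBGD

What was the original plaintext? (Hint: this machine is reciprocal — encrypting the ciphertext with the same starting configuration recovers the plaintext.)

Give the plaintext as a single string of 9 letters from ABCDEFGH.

Answer: EFCFGHDCH

Derivation:
Char 1 ('C'): step: R->5, L=6; C->plug->C->R->E->L->B->refl->E->L'->H->R'->F->plug->E
Char 2 ('B'): step: R->6, L=6; B->plug->B->R->D->L->C->refl->A->L'->G->R'->E->plug->F
Char 3 ('H'): step: R->7, L=6; H->plug->H->R->H->L->E->refl->B->L'->E->R'->C->plug->C
Char 4 ('G'): step: R->0, L->7 (L advanced); G->plug->G->R->G->L->D->refl->G->L'->H->R'->E->plug->F
Char 5 ('A'): step: R->1, L=7; A->plug->A->R->C->L->B->refl->E->L'->A->R'->G->plug->G
Char 6 ('C'): step: R->2, L=7; C->plug->C->R->F->L->H->refl->F->L'->B->R'->H->plug->H
Char 7 ('B'): step: R->3, L=7; B->plug->B->R->E->L->C->refl->A->L'->D->R'->D->plug->D
Char 8 ('G'): step: R->4, L=7; G->plug->G->R->A->L->E->refl->B->L'->C->R'->C->plug->C
Char 9 ('D'): step: R->5, L=7; D->plug->D->R->A->L->E->refl->B->L'->C->R'->H->plug->H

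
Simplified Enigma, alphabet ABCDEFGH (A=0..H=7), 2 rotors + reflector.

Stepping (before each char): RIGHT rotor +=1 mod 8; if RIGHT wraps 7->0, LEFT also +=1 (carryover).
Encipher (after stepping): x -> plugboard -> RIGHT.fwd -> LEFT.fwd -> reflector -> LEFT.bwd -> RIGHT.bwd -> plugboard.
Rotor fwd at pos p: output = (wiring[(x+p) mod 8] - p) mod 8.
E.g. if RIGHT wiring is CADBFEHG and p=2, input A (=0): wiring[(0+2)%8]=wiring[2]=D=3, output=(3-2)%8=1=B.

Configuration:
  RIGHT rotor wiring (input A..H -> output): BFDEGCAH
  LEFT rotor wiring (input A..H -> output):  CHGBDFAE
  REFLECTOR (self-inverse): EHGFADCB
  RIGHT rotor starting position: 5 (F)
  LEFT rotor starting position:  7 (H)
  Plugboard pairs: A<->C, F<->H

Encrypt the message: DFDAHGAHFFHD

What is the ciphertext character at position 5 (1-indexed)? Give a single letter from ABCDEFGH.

Char 1 ('D'): step: R->6, L=7; D->plug->D->R->H->L->B->refl->H->L'->D->R'->C->plug->A
Char 2 ('F'): step: R->7, L=7; F->plug->H->R->B->L->D->refl->F->L'->A->R'->A->plug->C
Char 3 ('D'): step: R->0, L->0 (L advanced); D->plug->D->R->E->L->D->refl->F->L'->F->R'->B->plug->B
Char 4 ('A'): step: R->1, L=0; A->plug->C->R->D->L->B->refl->H->L'->B->R'->E->plug->E
Char 5 ('H'): step: R->2, L=0; H->plug->F->R->F->L->F->refl->D->L'->E->R'->C->plug->A

A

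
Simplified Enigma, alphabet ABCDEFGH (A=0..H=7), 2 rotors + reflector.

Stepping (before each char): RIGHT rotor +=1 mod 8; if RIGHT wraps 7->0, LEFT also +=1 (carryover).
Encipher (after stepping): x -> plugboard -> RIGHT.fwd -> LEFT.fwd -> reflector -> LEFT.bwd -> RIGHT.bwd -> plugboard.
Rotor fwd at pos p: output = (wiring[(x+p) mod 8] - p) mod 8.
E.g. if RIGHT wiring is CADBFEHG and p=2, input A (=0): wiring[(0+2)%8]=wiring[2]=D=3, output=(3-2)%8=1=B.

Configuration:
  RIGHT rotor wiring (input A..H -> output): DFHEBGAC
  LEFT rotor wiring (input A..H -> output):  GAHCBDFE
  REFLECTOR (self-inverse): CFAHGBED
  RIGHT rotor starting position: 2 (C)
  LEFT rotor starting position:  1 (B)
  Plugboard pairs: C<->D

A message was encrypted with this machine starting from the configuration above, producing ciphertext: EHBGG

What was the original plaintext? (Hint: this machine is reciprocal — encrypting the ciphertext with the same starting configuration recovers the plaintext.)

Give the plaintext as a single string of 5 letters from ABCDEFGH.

Char 1 ('E'): step: R->3, L=1; E->plug->E->R->H->L->F->refl->B->L'->C->R'->G->plug->G
Char 2 ('H'): step: R->4, L=1; H->plug->H->R->A->L->H->refl->D->L'->G->R'->D->plug->C
Char 3 ('B'): step: R->5, L=1; B->plug->B->R->D->L->A->refl->C->L'->E->R'->H->plug->H
Char 4 ('G'): step: R->6, L=1; G->plug->G->R->D->L->A->refl->C->L'->E->R'->B->plug->B
Char 5 ('G'): step: R->7, L=1; G->plug->G->R->H->L->F->refl->B->L'->C->R'->F->plug->F

Answer: GCHBF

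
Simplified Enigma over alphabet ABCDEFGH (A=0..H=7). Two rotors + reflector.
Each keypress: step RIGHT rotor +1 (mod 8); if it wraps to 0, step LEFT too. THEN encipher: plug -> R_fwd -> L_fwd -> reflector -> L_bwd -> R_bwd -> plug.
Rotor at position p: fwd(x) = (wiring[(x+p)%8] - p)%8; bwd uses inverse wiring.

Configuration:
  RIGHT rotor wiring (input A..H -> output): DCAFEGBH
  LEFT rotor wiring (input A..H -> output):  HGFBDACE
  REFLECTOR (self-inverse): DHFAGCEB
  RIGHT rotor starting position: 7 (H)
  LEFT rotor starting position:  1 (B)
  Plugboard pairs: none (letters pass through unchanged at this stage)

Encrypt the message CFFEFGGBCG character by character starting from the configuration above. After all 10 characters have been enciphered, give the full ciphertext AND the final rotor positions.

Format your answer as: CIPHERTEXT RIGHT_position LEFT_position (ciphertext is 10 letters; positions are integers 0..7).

Answer: ECAFCBCADA 1 3

Derivation:
Char 1 ('C'): step: R->0, L->2 (L advanced); C->plug->C->R->A->L->D->refl->A->L'->E->R'->E->plug->E
Char 2 ('F'): step: R->1, L=2; F->plug->F->R->A->L->D->refl->A->L'->E->R'->C->plug->C
Char 3 ('F'): step: R->2, L=2; F->plug->F->R->F->L->C->refl->F->L'->G->R'->A->plug->A
Char 4 ('E'): step: R->3, L=2; E->plug->E->R->E->L->A->refl->D->L'->A->R'->F->plug->F
Char 5 ('F'): step: R->4, L=2; F->plug->F->R->G->L->F->refl->C->L'->F->R'->C->plug->C
Char 6 ('G'): step: R->5, L=2; G->plug->G->R->A->L->D->refl->A->L'->E->R'->B->plug->B
Char 7 ('G'): step: R->6, L=2; G->plug->G->R->G->L->F->refl->C->L'->F->R'->C->plug->C
Char 8 ('B'): step: R->7, L=2; B->plug->B->R->E->L->A->refl->D->L'->A->R'->A->plug->A
Char 9 ('C'): step: R->0, L->3 (L advanced); C->plug->C->R->A->L->G->refl->E->L'->F->R'->D->plug->D
Char 10 ('G'): step: R->1, L=3; G->plug->G->R->G->L->D->refl->A->L'->B->R'->A->plug->A
Final: ciphertext=ECAFCBCADA, RIGHT=1, LEFT=3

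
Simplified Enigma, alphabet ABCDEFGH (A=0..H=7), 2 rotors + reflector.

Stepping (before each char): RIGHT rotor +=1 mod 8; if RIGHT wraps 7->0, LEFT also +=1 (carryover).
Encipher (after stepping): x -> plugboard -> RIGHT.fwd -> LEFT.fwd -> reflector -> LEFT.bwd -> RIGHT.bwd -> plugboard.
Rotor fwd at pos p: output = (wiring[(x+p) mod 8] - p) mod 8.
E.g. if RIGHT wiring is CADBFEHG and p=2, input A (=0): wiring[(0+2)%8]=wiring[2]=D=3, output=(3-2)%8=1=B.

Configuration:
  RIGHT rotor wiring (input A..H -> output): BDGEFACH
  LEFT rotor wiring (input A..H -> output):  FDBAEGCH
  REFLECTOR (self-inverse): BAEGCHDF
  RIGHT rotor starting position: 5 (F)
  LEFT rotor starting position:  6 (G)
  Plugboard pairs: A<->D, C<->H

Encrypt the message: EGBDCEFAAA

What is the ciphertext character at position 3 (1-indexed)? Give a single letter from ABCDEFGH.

Char 1 ('E'): step: R->6, L=6; E->plug->E->R->A->L->E->refl->C->L'->F->R'->D->plug->A
Char 2 ('G'): step: R->7, L=6; G->plug->G->R->B->L->B->refl->A->L'->H->R'->D->plug->A
Char 3 ('B'): step: R->0, L->7 (L advanced); B->plug->B->R->D->L->C->refl->E->L'->C->R'->G->plug->G

G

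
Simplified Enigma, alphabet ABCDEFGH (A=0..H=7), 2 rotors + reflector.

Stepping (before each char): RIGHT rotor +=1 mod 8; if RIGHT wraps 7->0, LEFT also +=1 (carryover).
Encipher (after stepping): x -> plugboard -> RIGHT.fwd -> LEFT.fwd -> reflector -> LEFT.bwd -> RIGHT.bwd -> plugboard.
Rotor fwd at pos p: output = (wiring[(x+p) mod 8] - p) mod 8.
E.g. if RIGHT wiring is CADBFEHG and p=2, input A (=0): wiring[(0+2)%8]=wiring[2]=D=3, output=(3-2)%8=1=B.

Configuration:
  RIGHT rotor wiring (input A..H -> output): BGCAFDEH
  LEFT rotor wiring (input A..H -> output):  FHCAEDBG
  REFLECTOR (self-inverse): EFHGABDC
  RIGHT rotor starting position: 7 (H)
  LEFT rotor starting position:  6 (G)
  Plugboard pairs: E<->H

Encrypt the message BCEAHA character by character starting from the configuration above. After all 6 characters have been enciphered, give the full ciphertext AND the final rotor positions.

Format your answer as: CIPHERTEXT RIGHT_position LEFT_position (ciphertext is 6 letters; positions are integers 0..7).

Answer: CEFHEC 5 7

Derivation:
Char 1 ('B'): step: R->0, L->7 (L advanced); B->plug->B->R->G->L->E->refl->A->L'->C->R'->C->plug->C
Char 2 ('C'): step: R->1, L=7; C->plug->C->R->H->L->C->refl->H->L'->A->R'->H->plug->E
Char 3 ('E'): step: R->2, L=7; E->plug->H->R->E->L->B->refl->F->L'->F->R'->F->plug->F
Char 4 ('A'): step: R->3, L=7; A->plug->A->R->F->L->F->refl->B->L'->E->R'->E->plug->H
Char 5 ('H'): step: R->4, L=7; H->plug->E->R->F->L->F->refl->B->L'->E->R'->H->plug->E
Char 6 ('A'): step: R->5, L=7; A->plug->A->R->G->L->E->refl->A->L'->C->R'->C->plug->C
Final: ciphertext=CEFHEC, RIGHT=5, LEFT=7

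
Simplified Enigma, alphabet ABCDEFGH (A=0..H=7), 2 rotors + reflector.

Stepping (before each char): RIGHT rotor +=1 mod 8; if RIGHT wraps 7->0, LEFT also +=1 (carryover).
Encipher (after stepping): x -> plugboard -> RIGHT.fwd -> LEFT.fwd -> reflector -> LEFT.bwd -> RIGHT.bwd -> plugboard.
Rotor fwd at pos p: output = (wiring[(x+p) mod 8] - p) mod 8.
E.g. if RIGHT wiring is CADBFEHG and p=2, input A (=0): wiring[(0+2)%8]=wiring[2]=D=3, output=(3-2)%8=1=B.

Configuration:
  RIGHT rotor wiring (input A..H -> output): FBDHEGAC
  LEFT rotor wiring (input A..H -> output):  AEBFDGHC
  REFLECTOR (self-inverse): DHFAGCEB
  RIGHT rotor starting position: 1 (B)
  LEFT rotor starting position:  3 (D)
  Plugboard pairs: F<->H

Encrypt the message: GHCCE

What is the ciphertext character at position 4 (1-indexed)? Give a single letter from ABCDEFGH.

Char 1 ('G'): step: R->2, L=3; G->plug->G->R->D->L->E->refl->G->L'->H->R'->H->plug->F
Char 2 ('H'): step: R->3, L=3; H->plug->F->R->C->L->D->refl->A->L'->B->R'->B->plug->B
Char 3 ('C'): step: R->4, L=3; C->plug->C->R->E->L->H->refl->B->L'->G->R'->D->plug->D
Char 4 ('C'): step: R->5, L=3; C->plug->C->R->F->L->F->refl->C->L'->A->R'->D->plug->D

D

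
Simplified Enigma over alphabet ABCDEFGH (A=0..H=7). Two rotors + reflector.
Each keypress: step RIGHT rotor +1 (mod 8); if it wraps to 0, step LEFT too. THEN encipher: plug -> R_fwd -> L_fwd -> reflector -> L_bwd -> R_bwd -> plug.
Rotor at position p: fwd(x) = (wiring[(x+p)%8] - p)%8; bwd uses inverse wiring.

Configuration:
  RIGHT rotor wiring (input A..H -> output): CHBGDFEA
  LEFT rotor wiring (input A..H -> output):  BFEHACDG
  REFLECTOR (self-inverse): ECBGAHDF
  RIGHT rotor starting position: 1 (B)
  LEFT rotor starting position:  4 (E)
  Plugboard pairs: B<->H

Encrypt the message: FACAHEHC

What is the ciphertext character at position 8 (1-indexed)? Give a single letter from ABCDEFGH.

Char 1 ('F'): step: R->2, L=4; F->plug->F->R->G->L->A->refl->E->L'->A->R'->G->plug->G
Char 2 ('A'): step: R->3, L=4; A->plug->A->R->D->L->C->refl->B->L'->F->R'->E->plug->E
Char 3 ('C'): step: R->4, L=4; C->plug->C->R->A->L->E->refl->A->L'->G->R'->E->plug->E
Char 4 ('A'): step: R->5, L=4; A->plug->A->R->A->L->E->refl->A->L'->G->R'->H->plug->B
Char 5 ('H'): step: R->6, L=4; H->plug->B->R->C->L->H->refl->F->L'->E->R'->C->plug->C
Char 6 ('E'): step: R->7, L=4; E->plug->E->R->H->L->D->refl->G->L'->B->R'->A->plug->A
Char 7 ('H'): step: R->0, L->5 (L advanced); H->plug->B->R->H->L->D->refl->G->L'->B->R'->C->plug->C
Char 8 ('C'): step: R->1, L=5; C->plug->C->R->F->L->H->refl->F->L'->A->R'->B->plug->H

H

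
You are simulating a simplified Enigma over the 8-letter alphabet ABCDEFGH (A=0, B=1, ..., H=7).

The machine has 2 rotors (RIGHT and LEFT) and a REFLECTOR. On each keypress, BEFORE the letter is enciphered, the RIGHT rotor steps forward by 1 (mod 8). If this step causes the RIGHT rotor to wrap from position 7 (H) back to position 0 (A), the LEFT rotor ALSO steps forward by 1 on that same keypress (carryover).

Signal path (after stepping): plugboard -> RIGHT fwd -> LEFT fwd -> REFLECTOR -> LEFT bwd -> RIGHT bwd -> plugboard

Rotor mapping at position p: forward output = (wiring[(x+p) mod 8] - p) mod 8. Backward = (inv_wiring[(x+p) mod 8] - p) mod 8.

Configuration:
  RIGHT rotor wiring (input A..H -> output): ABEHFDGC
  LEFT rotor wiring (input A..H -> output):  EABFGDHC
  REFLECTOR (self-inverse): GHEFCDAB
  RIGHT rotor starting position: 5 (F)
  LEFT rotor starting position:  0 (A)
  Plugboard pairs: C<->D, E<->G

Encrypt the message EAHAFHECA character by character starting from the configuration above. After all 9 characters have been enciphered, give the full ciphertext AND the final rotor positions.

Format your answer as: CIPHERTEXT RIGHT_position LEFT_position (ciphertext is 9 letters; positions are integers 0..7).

Answer: ACDDEFCFG 6 1

Derivation:
Char 1 ('E'): step: R->6, L=0; E->plug->G->R->H->L->C->refl->E->L'->A->R'->A->plug->A
Char 2 ('A'): step: R->7, L=0; A->plug->A->R->D->L->F->refl->D->L'->F->R'->D->plug->C
Char 3 ('H'): step: R->0, L->1 (L advanced); H->plug->H->R->C->L->E->refl->C->L'->E->R'->C->plug->D
Char 4 ('A'): step: R->1, L=1; A->plug->A->R->A->L->H->refl->B->L'->G->R'->C->plug->D
Char 5 ('F'): step: R->2, L=1; F->plug->F->R->A->L->H->refl->B->L'->G->R'->G->plug->E
Char 6 ('H'): step: R->3, L=1; H->plug->H->R->B->L->A->refl->G->L'->F->R'->F->plug->F
Char 7 ('E'): step: R->4, L=1; E->plug->G->R->A->L->H->refl->B->L'->G->R'->D->plug->C
Char 8 ('C'): step: R->5, L=1; C->plug->D->R->D->L->F->refl->D->L'->H->R'->F->plug->F
Char 9 ('A'): step: R->6, L=1; A->plug->A->R->A->L->H->refl->B->L'->G->R'->E->plug->G
Final: ciphertext=ACDDEFCFG, RIGHT=6, LEFT=1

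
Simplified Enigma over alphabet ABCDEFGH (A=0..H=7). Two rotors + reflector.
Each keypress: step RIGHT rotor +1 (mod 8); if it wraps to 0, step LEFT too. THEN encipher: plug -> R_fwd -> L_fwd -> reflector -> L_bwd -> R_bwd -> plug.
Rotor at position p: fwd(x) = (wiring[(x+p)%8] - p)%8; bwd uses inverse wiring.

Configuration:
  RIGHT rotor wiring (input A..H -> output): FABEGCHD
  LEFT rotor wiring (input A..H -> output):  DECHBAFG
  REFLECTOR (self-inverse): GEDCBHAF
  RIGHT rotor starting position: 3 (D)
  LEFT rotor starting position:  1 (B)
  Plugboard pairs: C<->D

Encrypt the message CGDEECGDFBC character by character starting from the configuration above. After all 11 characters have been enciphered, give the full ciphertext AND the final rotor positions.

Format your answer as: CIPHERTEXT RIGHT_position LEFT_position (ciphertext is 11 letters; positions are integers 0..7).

Answer: HCGDAFCCCHA 6 2

Derivation:
Char 1 ('C'): step: R->4, L=1; C->plug->D->R->H->L->C->refl->D->L'->A->R'->H->plug->H
Char 2 ('G'): step: R->5, L=1; G->plug->G->R->H->L->C->refl->D->L'->A->R'->D->plug->C
Char 3 ('D'): step: R->6, L=1; D->plug->C->R->H->L->C->refl->D->L'->A->R'->G->plug->G
Char 4 ('E'): step: R->7, L=1; E->plug->E->R->F->L->E->refl->B->L'->B->R'->C->plug->D
Char 5 ('E'): step: R->0, L->2 (L advanced); E->plug->E->R->G->L->B->refl->E->L'->F->R'->A->plug->A
Char 6 ('C'): step: R->1, L=2; C->plug->D->R->F->L->E->refl->B->L'->G->R'->F->plug->F
Char 7 ('G'): step: R->2, L=2; G->plug->G->R->D->L->G->refl->A->L'->A->R'->D->plug->C
Char 8 ('D'): step: R->3, L=2; D->plug->C->R->H->L->C->refl->D->L'->E->R'->D->plug->C
Char 9 ('F'): step: R->4, L=2; F->plug->F->R->E->L->D->refl->C->L'->H->R'->D->plug->C
Char 10 ('B'): step: R->5, L=2; B->plug->B->R->C->L->H->refl->F->L'->B->R'->H->plug->H
Char 11 ('C'): step: R->6, L=2; C->plug->D->R->C->L->H->refl->F->L'->B->R'->A->plug->A
Final: ciphertext=HCGDAFCCCHA, RIGHT=6, LEFT=2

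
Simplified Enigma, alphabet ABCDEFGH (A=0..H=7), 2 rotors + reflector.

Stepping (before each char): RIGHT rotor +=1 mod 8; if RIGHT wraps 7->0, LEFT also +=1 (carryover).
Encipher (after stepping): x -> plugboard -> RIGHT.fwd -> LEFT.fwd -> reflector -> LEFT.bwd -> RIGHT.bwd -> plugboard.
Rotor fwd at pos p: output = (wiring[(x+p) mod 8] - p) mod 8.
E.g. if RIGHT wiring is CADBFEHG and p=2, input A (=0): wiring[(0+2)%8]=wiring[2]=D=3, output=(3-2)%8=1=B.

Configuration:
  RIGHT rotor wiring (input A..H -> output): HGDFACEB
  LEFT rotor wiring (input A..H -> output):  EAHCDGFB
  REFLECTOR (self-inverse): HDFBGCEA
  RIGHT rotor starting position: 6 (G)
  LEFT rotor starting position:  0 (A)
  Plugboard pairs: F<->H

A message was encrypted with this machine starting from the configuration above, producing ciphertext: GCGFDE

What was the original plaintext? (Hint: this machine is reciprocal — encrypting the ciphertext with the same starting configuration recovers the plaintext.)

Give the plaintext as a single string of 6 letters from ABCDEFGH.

Answer: EGFBBA

Derivation:
Char 1 ('G'): step: R->7, L=0; G->plug->G->R->D->L->C->refl->F->L'->G->R'->E->plug->E
Char 2 ('C'): step: R->0, L->1 (L advanced); C->plug->C->R->D->L->C->refl->F->L'->E->R'->G->plug->G
Char 3 ('G'): step: R->1, L=1; G->plug->G->R->A->L->H->refl->A->L'->G->R'->H->plug->F
Char 4 ('F'): step: R->2, L=1; F->plug->H->R->E->L->F->refl->C->L'->D->R'->B->plug->B
Char 5 ('D'): step: R->3, L=1; D->plug->D->R->B->L->G->refl->E->L'->F->R'->B->plug->B
Char 6 ('E'): step: R->4, L=1; E->plug->E->R->D->L->C->refl->F->L'->E->R'->A->plug->A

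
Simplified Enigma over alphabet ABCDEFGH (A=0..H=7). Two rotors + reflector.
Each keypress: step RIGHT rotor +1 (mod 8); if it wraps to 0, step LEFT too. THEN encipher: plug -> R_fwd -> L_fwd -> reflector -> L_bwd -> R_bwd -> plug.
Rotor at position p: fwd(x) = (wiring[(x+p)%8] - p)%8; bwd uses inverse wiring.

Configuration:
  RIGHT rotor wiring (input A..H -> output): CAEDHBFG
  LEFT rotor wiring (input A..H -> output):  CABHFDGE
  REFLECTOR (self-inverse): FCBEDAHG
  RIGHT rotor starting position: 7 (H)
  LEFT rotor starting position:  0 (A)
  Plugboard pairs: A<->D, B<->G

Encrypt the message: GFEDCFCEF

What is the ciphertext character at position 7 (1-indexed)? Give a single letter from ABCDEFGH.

Char 1 ('G'): step: R->0, L->1 (L advanced); G->plug->B->R->A->L->H->refl->G->L'->C->R'->A->plug->D
Char 2 ('F'): step: R->1, L=1; F->plug->F->R->E->L->C->refl->B->L'->H->R'->A->plug->D
Char 3 ('E'): step: R->2, L=1; E->plug->E->R->D->L->E->refl->D->L'->G->R'->H->plug->H
Char 4 ('D'): step: R->3, L=1; D->plug->A->R->A->L->H->refl->G->L'->C->R'->D->plug->A
Char 5 ('C'): step: R->4, L=1; C->plug->C->R->B->L->A->refl->F->L'->F->R'->B->plug->G
Char 6 ('F'): step: R->5, L=1; F->plug->F->R->H->L->B->refl->C->L'->E->R'->A->plug->D
Char 7 ('C'): step: R->6, L=1; C->plug->C->R->E->L->C->refl->B->L'->H->R'->A->plug->D

D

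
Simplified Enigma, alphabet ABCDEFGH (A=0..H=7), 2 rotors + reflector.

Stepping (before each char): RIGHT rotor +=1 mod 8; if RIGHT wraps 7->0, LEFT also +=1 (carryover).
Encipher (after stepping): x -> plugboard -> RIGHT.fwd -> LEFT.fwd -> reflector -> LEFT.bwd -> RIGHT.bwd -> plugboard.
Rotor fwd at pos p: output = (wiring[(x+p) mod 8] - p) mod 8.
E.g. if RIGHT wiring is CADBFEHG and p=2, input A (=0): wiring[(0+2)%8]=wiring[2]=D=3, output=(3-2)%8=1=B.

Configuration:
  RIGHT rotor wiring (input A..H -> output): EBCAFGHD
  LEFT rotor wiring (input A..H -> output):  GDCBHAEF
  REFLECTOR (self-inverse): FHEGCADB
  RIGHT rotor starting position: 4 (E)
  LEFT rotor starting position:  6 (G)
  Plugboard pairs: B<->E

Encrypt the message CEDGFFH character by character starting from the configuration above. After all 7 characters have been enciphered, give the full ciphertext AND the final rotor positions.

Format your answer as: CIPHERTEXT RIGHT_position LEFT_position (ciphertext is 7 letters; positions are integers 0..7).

Answer: AHCBEEA 3 7

Derivation:
Char 1 ('C'): step: R->5, L=6; C->plug->C->R->G->L->B->refl->H->L'->B->R'->A->plug->A
Char 2 ('E'): step: R->6, L=6; E->plug->B->R->F->L->D->refl->G->L'->A->R'->H->plug->H
Char 3 ('D'): step: R->7, L=6; D->plug->D->R->D->L->F->refl->A->L'->C->R'->C->plug->C
Char 4 ('G'): step: R->0, L->7 (L advanced); G->plug->G->R->H->L->F->refl->A->L'->F->R'->E->plug->B
Char 5 ('F'): step: R->1, L=7; F->plug->F->R->G->L->B->refl->H->L'->B->R'->B->plug->E
Char 6 ('F'): step: R->2, L=7; F->plug->F->R->B->L->H->refl->B->L'->G->R'->B->plug->E
Char 7 ('H'): step: R->3, L=7; H->plug->H->R->H->L->F->refl->A->L'->F->R'->A->plug->A
Final: ciphertext=AHCBEEA, RIGHT=3, LEFT=7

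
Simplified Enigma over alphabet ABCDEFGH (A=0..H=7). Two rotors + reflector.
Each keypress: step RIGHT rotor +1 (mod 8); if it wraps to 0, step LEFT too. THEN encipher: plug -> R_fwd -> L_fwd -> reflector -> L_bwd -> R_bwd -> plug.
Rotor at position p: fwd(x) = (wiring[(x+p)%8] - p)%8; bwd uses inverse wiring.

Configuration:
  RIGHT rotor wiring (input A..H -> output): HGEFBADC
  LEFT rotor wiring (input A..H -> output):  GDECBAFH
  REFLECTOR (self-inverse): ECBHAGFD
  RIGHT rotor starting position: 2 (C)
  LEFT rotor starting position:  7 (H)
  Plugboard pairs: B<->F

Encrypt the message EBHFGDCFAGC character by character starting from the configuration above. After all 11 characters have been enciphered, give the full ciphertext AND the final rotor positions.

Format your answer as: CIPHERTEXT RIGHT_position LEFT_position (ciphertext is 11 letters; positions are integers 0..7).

Answer: GGECHHFHCDD 5 0

Derivation:
Char 1 ('E'): step: R->3, L=7; E->plug->E->R->H->L->G->refl->F->L'->D->R'->G->plug->G
Char 2 ('B'): step: R->4, L=7; B->plug->F->R->C->L->E->refl->A->L'->A->R'->G->plug->G
Char 3 ('H'): step: R->5, L=7; H->plug->H->R->E->L->D->refl->H->L'->B->R'->E->plug->E
Char 4 ('F'): step: R->6, L=7; F->plug->B->R->E->L->D->refl->H->L'->B->R'->C->plug->C
Char 5 ('G'): step: R->7, L=7; G->plug->G->R->B->L->H->refl->D->L'->E->R'->H->plug->H
Char 6 ('D'): step: R->0, L->0 (L advanced); D->plug->D->R->F->L->A->refl->E->L'->C->R'->H->plug->H
Char 7 ('C'): step: R->1, L=0; C->plug->C->R->E->L->B->refl->C->L'->D->R'->B->plug->F
Char 8 ('F'): step: R->2, L=0; F->plug->B->R->D->L->C->refl->B->L'->E->R'->H->plug->H
Char 9 ('A'): step: R->3, L=0; A->plug->A->R->C->L->E->refl->A->L'->F->R'->C->plug->C
Char 10 ('G'): step: R->4, L=0; G->plug->G->R->A->L->G->refl->F->L'->G->R'->D->plug->D
Char 11 ('C'): step: R->5, L=0; C->plug->C->R->F->L->A->refl->E->L'->C->R'->D->plug->D
Final: ciphertext=GGECHHFHCDD, RIGHT=5, LEFT=0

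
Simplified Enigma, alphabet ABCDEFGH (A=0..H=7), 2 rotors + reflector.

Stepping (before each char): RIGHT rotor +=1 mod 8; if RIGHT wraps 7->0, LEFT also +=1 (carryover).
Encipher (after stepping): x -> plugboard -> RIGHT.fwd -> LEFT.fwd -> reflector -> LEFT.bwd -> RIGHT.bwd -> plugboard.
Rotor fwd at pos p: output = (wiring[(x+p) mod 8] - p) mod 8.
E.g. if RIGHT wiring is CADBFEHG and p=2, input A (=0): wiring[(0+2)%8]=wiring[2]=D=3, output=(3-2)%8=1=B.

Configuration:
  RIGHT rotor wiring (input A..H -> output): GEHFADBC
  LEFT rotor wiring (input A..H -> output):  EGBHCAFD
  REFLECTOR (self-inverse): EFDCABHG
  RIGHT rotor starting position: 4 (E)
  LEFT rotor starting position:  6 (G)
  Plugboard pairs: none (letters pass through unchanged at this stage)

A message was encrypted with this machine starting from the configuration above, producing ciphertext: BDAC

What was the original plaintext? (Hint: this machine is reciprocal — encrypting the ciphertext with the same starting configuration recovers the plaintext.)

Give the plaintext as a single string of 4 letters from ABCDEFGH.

Char 1 ('B'): step: R->5, L=6; B->plug->B->R->E->L->D->refl->C->L'->H->R'->E->plug->E
Char 2 ('D'): step: R->6, L=6; D->plug->D->R->G->L->E->refl->A->L'->D->R'->A->plug->A
Char 3 ('A'): step: R->7, L=6; A->plug->A->R->D->L->A->refl->E->L'->G->R'->E->plug->E
Char 4 ('C'): step: R->0, L->7 (L advanced); C->plug->C->R->H->L->G->refl->H->L'->C->R'->H->plug->H

Answer: EAEH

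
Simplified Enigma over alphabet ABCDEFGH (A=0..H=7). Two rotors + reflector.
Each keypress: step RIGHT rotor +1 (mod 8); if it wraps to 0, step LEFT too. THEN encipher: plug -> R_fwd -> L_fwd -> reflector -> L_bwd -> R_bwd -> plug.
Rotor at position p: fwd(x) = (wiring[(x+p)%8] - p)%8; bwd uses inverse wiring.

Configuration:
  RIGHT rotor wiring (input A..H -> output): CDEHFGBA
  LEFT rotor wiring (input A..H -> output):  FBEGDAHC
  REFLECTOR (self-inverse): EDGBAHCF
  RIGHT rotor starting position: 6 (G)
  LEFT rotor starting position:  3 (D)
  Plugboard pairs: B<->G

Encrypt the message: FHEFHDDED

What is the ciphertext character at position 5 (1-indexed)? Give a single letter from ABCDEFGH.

Char 1 ('F'): step: R->7, L=3; F->plug->F->R->G->L->G->refl->C->L'->F->R'->D->plug->D
Char 2 ('H'): step: R->0, L->4 (L advanced); H->plug->H->R->A->L->H->refl->F->L'->F->R'->E->plug->E
Char 3 ('E'): step: R->1, L=4; E->plug->E->R->F->L->F->refl->H->L'->A->R'->F->plug->F
Char 4 ('F'): step: R->2, L=4; F->plug->F->R->G->L->A->refl->E->L'->B->R'->H->plug->H
Char 5 ('H'): step: R->3, L=4; H->plug->H->R->B->L->E->refl->A->L'->G->R'->D->plug->D

D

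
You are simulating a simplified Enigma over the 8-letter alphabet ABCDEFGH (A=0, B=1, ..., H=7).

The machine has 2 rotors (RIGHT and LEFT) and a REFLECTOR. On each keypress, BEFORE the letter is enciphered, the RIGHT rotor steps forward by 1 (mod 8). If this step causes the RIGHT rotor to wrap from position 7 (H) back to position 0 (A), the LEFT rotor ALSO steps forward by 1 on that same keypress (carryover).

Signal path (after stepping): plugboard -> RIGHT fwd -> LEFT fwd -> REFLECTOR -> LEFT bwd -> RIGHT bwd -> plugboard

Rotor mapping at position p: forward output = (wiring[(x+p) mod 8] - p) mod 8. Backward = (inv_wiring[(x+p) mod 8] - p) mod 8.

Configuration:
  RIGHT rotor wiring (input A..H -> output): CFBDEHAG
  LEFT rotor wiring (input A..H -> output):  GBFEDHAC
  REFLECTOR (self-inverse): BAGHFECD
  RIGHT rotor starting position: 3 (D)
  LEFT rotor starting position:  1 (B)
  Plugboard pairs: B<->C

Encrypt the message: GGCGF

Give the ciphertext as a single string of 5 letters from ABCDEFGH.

Answer: DEGBG

Derivation:
Char 1 ('G'): step: R->4, L=1; G->plug->G->R->F->L->H->refl->D->L'->C->R'->D->plug->D
Char 2 ('G'): step: R->5, L=1; G->plug->G->R->G->L->B->refl->A->L'->A->R'->E->plug->E
Char 3 ('C'): step: R->6, L=1; C->plug->B->R->A->L->A->refl->B->L'->G->R'->G->plug->G
Char 4 ('G'): step: R->7, L=1; G->plug->G->R->A->L->A->refl->B->L'->G->R'->C->plug->B
Char 5 ('F'): step: R->0, L->2 (L advanced); F->plug->F->R->H->L->H->refl->D->L'->A->R'->G->plug->G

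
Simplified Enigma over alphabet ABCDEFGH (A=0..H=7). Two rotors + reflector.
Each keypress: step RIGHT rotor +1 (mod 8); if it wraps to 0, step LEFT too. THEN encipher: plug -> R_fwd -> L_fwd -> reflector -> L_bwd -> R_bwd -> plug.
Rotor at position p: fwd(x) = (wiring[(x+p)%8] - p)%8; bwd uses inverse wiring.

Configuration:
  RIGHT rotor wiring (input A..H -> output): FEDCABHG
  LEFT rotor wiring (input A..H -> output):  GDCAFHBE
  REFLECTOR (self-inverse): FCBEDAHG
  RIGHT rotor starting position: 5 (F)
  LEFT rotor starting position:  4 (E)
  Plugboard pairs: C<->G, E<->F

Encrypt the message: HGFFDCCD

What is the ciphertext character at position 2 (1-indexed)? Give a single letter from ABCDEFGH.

Char 1 ('H'): step: R->6, L=4; H->plug->H->R->D->L->A->refl->F->L'->C->R'->G->plug->C
Char 2 ('G'): step: R->7, L=4; G->plug->C->R->F->L->H->refl->G->L'->G->R'->B->plug->B

B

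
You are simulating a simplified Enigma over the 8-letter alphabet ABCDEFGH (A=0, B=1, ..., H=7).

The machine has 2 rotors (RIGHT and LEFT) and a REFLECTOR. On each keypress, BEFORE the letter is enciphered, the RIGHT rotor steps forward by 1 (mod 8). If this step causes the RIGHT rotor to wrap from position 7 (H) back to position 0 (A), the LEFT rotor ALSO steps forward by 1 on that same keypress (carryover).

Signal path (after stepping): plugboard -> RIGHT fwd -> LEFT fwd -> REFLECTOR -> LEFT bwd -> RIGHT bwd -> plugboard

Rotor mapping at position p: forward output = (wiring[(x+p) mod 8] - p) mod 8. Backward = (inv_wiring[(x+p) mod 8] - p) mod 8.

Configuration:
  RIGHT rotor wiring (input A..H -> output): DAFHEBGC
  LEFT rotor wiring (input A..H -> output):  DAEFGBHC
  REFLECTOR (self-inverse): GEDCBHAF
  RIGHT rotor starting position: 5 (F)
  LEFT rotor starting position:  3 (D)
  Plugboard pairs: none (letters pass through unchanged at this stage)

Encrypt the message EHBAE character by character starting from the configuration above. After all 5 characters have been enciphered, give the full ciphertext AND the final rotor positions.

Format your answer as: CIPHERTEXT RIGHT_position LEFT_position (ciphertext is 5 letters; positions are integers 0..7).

Char 1 ('E'): step: R->6, L=3; E->plug->E->R->H->L->B->refl->E->L'->D->R'->H->plug->H
Char 2 ('H'): step: R->7, L=3; H->plug->H->R->H->L->B->refl->E->L'->D->R'->A->plug->A
Char 3 ('B'): step: R->0, L->4 (L advanced); B->plug->B->R->A->L->C->refl->D->L'->C->R'->H->plug->H
Char 4 ('A'): step: R->1, L=4; A->plug->A->R->H->L->B->refl->E->L'->F->R'->F->plug->F
Char 5 ('E'): step: R->2, L=4; E->plug->E->R->E->L->H->refl->F->L'->B->R'->G->plug->G
Final: ciphertext=HAHFG, RIGHT=2, LEFT=4

Answer: HAHFG 2 4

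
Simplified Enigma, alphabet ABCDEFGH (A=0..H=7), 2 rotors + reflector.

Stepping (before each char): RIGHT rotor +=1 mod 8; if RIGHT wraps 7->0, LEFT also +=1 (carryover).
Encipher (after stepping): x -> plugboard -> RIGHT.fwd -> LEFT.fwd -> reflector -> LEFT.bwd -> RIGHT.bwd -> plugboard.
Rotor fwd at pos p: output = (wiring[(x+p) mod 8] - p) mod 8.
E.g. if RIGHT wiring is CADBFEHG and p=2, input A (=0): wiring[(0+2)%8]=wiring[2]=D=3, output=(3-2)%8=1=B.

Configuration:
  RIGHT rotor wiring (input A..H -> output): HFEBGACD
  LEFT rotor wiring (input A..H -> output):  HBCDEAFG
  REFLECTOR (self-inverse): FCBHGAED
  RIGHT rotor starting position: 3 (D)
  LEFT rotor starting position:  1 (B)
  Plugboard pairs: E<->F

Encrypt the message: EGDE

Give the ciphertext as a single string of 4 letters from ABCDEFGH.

Char 1 ('E'): step: R->4, L=1; E->plug->F->R->B->L->B->refl->C->L'->C->R'->A->plug->A
Char 2 ('G'): step: R->5, L=1; G->plug->G->R->E->L->H->refl->D->L'->D->R'->A->plug->A
Char 3 ('D'): step: R->6, L=1; D->plug->D->R->H->L->G->refl->E->L'->F->R'->B->plug->B
Char 4 ('E'): step: R->7, L=1; E->plug->F->R->H->L->G->refl->E->L'->F->R'->D->plug->D

Answer: AABD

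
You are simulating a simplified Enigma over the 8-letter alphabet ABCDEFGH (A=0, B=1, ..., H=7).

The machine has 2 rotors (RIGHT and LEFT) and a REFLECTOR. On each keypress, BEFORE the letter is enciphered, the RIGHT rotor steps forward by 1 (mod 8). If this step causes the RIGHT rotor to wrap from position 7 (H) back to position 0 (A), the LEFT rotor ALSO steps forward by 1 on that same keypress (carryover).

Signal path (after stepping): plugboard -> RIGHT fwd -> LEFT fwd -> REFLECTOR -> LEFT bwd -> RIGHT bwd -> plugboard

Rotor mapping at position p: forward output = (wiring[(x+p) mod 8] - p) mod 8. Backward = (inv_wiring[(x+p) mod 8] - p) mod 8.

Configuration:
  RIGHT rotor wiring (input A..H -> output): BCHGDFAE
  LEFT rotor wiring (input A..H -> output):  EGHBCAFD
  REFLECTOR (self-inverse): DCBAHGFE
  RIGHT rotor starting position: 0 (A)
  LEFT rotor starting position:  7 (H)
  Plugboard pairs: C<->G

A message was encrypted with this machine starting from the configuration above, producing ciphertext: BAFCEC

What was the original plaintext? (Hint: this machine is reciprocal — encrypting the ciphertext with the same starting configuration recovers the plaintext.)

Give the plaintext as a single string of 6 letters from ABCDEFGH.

Answer: EDHEBG

Derivation:
Char 1 ('B'): step: R->1, L=7; B->plug->B->R->G->L->B->refl->C->L'->E->R'->E->plug->E
Char 2 ('A'): step: R->2, L=7; A->plug->A->R->F->L->D->refl->A->L'->D->R'->D->plug->D
Char 3 ('F'): step: R->3, L=7; F->plug->F->R->G->L->B->refl->C->L'->E->R'->H->plug->H
Char 4 ('C'): step: R->4, L=7; C->plug->G->R->D->L->A->refl->D->L'->F->R'->E->plug->E
Char 5 ('E'): step: R->5, L=7; E->plug->E->R->F->L->D->refl->A->L'->D->R'->B->plug->B
Char 6 ('C'): step: R->6, L=7; C->plug->G->R->F->L->D->refl->A->L'->D->R'->C->plug->G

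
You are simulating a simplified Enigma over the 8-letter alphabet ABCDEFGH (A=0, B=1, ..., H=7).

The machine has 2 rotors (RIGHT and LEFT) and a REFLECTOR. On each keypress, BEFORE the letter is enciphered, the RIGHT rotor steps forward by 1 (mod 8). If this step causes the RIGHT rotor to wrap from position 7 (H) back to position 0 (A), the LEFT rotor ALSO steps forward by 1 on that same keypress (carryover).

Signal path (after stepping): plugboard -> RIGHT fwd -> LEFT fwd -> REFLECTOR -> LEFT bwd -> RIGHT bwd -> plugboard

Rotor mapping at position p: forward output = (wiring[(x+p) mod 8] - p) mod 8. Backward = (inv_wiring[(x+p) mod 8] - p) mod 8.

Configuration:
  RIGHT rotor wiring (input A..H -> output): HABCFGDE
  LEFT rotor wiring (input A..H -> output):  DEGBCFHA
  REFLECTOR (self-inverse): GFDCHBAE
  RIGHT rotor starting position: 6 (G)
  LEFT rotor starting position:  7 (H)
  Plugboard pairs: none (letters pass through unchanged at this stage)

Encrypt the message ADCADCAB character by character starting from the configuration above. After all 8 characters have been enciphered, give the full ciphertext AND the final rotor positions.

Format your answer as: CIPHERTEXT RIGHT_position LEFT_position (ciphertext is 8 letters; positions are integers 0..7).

Answer: HAHFFBBC 6 0

Derivation:
Char 1 ('A'): step: R->7, L=7; A->plug->A->R->F->L->D->refl->C->L'->E->R'->H->plug->H
Char 2 ('D'): step: R->0, L->0 (L advanced); D->plug->D->R->C->L->G->refl->A->L'->H->R'->A->plug->A
Char 3 ('C'): step: R->1, L=0; C->plug->C->R->B->L->E->refl->H->L'->G->R'->H->plug->H
Char 4 ('A'): step: R->2, L=0; A->plug->A->R->H->L->A->refl->G->L'->C->R'->F->plug->F
Char 5 ('D'): step: R->3, L=0; D->plug->D->R->A->L->D->refl->C->L'->E->R'->F->plug->F
Char 6 ('C'): step: R->4, L=0; C->plug->C->R->H->L->A->refl->G->L'->C->R'->B->plug->B
Char 7 ('A'): step: R->5, L=0; A->plug->A->R->B->L->E->refl->H->L'->G->R'->B->plug->B
Char 8 ('B'): step: R->6, L=0; B->plug->B->R->G->L->H->refl->E->L'->B->R'->C->plug->C
Final: ciphertext=HAHFFBBC, RIGHT=6, LEFT=0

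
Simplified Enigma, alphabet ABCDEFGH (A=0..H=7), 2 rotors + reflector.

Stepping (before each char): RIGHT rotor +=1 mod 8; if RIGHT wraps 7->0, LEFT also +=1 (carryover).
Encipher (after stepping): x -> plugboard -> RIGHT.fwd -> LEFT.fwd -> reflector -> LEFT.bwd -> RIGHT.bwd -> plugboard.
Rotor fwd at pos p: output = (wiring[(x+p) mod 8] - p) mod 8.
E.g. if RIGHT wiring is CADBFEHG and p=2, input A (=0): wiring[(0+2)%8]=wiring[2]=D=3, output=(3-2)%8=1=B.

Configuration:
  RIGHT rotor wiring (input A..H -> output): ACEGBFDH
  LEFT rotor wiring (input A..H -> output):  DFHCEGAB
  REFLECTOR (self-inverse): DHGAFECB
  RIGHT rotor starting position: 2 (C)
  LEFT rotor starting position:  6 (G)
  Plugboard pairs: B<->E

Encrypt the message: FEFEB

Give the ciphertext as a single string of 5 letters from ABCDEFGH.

Char 1 ('F'): step: R->3, L=6; F->plug->F->R->F->L->E->refl->F->L'->C->R'->C->plug->C
Char 2 ('E'): step: R->4, L=6; E->plug->B->R->B->L->D->refl->A->L'->H->R'->C->plug->C
Char 3 ('F'): step: R->5, L=6; F->plug->F->R->H->L->A->refl->D->L'->B->R'->G->plug->G
Char 4 ('E'): step: R->6, L=6; E->plug->B->R->B->L->D->refl->A->L'->H->R'->H->plug->H
Char 5 ('B'): step: R->7, L=6; B->plug->E->R->H->L->A->refl->D->L'->B->R'->B->plug->E

Answer: CCGHE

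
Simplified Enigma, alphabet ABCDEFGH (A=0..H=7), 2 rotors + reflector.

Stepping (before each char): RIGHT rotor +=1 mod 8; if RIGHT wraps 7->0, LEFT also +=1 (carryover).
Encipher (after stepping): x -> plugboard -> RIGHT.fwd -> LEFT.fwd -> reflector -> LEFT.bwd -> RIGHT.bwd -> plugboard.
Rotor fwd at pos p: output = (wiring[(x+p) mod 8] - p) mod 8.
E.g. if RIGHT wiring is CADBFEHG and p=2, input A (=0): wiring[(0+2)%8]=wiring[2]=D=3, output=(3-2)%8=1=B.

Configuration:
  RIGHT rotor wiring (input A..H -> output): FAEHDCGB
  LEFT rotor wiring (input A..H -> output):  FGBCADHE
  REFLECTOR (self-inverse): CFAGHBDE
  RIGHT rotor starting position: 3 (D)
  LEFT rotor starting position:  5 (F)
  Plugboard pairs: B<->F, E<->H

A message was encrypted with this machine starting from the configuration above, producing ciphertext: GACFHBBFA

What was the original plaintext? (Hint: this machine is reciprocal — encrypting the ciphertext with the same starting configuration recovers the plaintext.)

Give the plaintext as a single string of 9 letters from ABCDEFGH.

Char 1 ('G'): step: R->4, L=5; G->plug->G->R->A->L->G->refl->D->L'->H->R'->A->plug->A
Char 2 ('A'): step: R->5, L=5; A->plug->A->R->F->L->E->refl->H->L'->C->R'->G->plug->G
Char 3 ('C'): step: R->6, L=5; C->plug->C->R->H->L->D->refl->G->L'->A->R'->A->plug->A
Char 4 ('F'): step: R->7, L=5; F->plug->B->R->G->L->F->refl->B->L'->E->R'->F->plug->B
Char 5 ('H'): step: R->0, L->6 (L advanced); H->plug->E->R->D->L->A->refl->C->L'->G->R'->G->plug->G
Char 6 ('B'): step: R->1, L=6; B->plug->F->R->F->L->E->refl->H->L'->C->R'->D->plug->D
Char 7 ('B'): step: R->2, L=6; B->plug->F->R->H->L->F->refl->B->L'->A->R'->D->plug->D
Char 8 ('F'): step: R->3, L=6; F->plug->B->R->A->L->B->refl->F->L'->H->R'->C->plug->C
Char 9 ('A'): step: R->4, L=6; A->plug->A->R->H->L->F->refl->B->L'->A->R'->G->plug->G

Answer: AGABGDDCG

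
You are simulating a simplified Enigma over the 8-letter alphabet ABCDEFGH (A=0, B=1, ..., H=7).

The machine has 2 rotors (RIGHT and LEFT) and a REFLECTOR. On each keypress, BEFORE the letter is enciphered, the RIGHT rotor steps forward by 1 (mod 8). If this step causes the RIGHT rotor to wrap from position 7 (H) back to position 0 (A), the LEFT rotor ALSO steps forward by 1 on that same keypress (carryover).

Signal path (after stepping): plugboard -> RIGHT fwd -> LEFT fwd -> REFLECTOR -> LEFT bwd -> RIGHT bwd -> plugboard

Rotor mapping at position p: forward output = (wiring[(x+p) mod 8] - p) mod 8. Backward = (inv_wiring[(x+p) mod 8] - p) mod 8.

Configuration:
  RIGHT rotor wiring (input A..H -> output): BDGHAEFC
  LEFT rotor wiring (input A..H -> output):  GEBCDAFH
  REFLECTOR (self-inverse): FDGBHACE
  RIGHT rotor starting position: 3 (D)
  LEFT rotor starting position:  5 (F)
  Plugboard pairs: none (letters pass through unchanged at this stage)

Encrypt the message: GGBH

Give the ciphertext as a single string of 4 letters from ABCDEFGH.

Char 1 ('G'): step: R->4, L=5; G->plug->G->R->C->L->C->refl->G->L'->H->R'->F->plug->F
Char 2 ('G'): step: R->5, L=5; G->plug->G->R->C->L->C->refl->G->L'->H->R'->A->plug->A
Char 3 ('B'): step: R->6, L=5; B->plug->B->R->E->L->H->refl->E->L'->F->R'->D->plug->D
Char 4 ('H'): step: R->7, L=5; H->plug->H->R->G->L->F->refl->A->L'->B->R'->F->plug->F

Answer: FADF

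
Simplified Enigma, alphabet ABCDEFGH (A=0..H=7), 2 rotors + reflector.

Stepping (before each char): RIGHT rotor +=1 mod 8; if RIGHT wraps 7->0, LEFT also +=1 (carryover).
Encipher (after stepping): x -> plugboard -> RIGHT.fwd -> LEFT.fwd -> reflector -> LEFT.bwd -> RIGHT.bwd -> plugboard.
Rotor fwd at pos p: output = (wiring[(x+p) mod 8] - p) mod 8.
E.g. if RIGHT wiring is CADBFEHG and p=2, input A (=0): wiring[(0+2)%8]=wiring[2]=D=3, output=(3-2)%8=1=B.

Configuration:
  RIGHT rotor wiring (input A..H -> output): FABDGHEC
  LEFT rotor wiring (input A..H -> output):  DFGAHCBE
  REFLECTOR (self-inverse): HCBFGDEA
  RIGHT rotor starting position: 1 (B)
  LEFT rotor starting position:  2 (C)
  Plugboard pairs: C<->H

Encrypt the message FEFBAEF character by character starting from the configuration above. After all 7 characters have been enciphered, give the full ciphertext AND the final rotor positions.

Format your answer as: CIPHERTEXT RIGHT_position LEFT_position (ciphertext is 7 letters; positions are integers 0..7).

Answer: BFBAFAB 0 3

Derivation:
Char 1 ('F'): step: R->2, L=2; F->plug->F->R->A->L->E->refl->G->L'->B->R'->B->plug->B
Char 2 ('E'): step: R->3, L=2; E->plug->E->R->H->L->D->refl->F->L'->C->R'->F->plug->F
Char 3 ('F'): step: R->4, L=2; F->plug->F->R->E->L->H->refl->A->L'->D->R'->B->plug->B
Char 4 ('B'): step: R->5, L=2; B->plug->B->R->H->L->D->refl->F->L'->C->R'->A->plug->A
Char 5 ('A'): step: R->6, L=2; A->plug->A->R->G->L->B->refl->C->L'->F->R'->F->plug->F
Char 6 ('E'): step: R->7, L=2; E->plug->E->R->E->L->H->refl->A->L'->D->R'->A->plug->A
Char 7 ('F'): step: R->0, L->3 (L advanced); F->plug->F->R->H->L->D->refl->F->L'->A->R'->B->plug->B
Final: ciphertext=BFBAFAB, RIGHT=0, LEFT=3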